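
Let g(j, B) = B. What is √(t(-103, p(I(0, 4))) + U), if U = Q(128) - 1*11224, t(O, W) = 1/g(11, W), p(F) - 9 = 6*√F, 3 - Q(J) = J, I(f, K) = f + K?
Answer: 62*I*√1302/21 ≈ 106.53*I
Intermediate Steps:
I(f, K) = K + f
Q(J) = 3 - J
p(F) = 9 + 6*√F
t(O, W) = 1/W
U = -11349 (U = (3 - 1*128) - 1*11224 = (3 - 128) - 11224 = -125 - 11224 = -11349)
√(t(-103, p(I(0, 4))) + U) = √(1/(9 + 6*√(4 + 0)) - 11349) = √(1/(9 + 6*√4) - 11349) = √(1/(9 + 6*2) - 11349) = √(1/(9 + 12) - 11349) = √(1/21 - 11349) = √(-238328/21) = 62*I*√1302/21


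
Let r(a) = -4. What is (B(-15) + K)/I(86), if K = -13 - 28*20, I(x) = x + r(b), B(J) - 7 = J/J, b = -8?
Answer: -565/82 ≈ -6.8902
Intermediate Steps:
B(J) = 8 (B(J) = 7 + J/J = 7 + 1 = 8)
I(x) = -4 + x (I(x) = x - 4 = -4 + x)
K = -573 (K = -13 - 560 = -573)
(B(-15) + K)/I(86) = (8 - 573)/(-4 + 86) = -565/82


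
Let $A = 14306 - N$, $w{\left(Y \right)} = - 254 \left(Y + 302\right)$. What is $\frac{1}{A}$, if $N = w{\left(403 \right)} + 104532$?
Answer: $\frac{1}{88844} \approx 1.1256 \cdot 10^{-5}$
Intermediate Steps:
$w{\left(Y \right)} = -76708 - 254 Y$ ($w{\left(Y \right)} = - 254 \left(302 + Y\right) = -76708 - 254 Y$)
$N = -74538$ ($N = \left(-76708 - 102362\right) + 104532 = -179070 + 104532 = -74538$)
$A = 88844$ ($A = 14306 - -74538 = 14306 + 74538 = 88844$)
$\frac{1}{A} = \frac{1}{88844}$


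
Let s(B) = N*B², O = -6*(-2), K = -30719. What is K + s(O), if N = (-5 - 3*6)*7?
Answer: -53903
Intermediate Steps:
O = 12
N = -161 (N = (-5 - 18)*7 = -23*7 = -161)
s(B) = -161*B²
K + s(O) = -30719 - 161*12² = -30719 - 161*144 = -30719 - 23184 = -53903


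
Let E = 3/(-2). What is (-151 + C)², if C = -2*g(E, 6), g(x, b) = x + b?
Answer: 25600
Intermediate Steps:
E = -3/2 (E = 3*(-½) = -3/2 ≈ -1.5000)
g(x, b) = b + x
C = -9 (C = -2*(6 - 3/2) = -2*9/2 = -9)
(-151 + C)² = (-151 - 9)² = (-160)² = 25600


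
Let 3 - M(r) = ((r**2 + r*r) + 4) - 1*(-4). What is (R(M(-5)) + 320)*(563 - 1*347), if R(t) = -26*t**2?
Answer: -16919280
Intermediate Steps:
M(r) = -5 - 2*r**2 (M(r) = 3 - (((r**2 + r*r) + 4) - 1*(-4)) = 3 - (((r**2 + r**2) + 4) + 4) = 3 - ((2*r**2 + 4) + 4) = 3 - ((4 + 2*r**2) + 4) = 3 - (8 + 2*r**2) = 3 + (-8 - 2*r**2) = -5 - 2*r**2)
(R(M(-5)) + 320)*(563 - 1*347) = (-26*(-5 - 2*(-5)**2)**2 + 320)*(563 - 1*347) = (-26*(-5 - 2*25)**2 + 320)*(563 - 347) = (-26*(-5 - 50)**2 + 320)*216 = (-26*(-55)**2 + 320)*216 = (-26*3025 + 320)*216 = (-78650 + 320)*216 = -78330*216 = -16919280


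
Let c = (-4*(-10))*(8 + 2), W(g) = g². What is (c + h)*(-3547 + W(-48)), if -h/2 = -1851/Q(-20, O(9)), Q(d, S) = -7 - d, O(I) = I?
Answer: -11065186/13 ≈ -8.5117e+5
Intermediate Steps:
h = 3702/13 (h = -(-3702)/(-7 - 1*(-20)) = -(-3702)/(-7 + 20) = -(-3702)/13 = -2*(-1851/13) = 3702/13 ≈ 284.77)
c = 400 (c = 40*10 = 400)
(c + h)*(-3547 + W(-48)) = (400 + 3702/13)*(-3547 + (-48)²) = 8902*(-3547 + 2304)/13 = (8902/13)*(-1243) = -11065186/13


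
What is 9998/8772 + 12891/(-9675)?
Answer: -7041/36550 ≈ -0.19264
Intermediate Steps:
9998/8772 + 12891/(-9675) = 9998*(1/8772) + 12891*(-1/9675) = 4999/4386 - 4297/3225 = -7041/36550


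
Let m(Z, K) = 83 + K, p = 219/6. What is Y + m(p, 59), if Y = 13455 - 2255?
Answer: 11342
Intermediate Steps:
Y = 11200
p = 73/2 (p = 219*(1/6) = 73/2 ≈ 36.500)
Y + m(p, 59) = 11200 + (83 + 59) = 11200 + 142 = 11342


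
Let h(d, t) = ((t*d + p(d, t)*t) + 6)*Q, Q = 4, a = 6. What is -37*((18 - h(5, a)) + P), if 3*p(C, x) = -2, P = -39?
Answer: 5513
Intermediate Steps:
p(C, x) = -⅔ (p(C, x) = (⅓)*(-2) = -⅔)
h(d, t) = 24 - 8*t/3 + 4*d*t (h(d, t) = ((t*d - 2*t/3) + 6)*4 = ((d*t - 2*t/3) + 6)*4 = ((-2*t/3 + d*t) + 6)*4 = (6 - 2*t/3 + d*t)*4 = 24 - 8*t/3 + 4*d*t)
-37*((18 - h(5, a)) + P) = -37*((18 - (24 - 8/3*6 + 4*5*6)) - 39) = -37*((18 - (24 - 16 + 120)) - 39) = -37*((18 - 1*128) - 39) = -37*((18 - 128) - 39) = -37*(-110 - 39) = -37*(-149) = 5513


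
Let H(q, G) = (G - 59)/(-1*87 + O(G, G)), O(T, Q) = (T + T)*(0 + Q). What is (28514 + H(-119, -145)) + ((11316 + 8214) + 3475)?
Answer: 2161891593/41963 ≈ 51519.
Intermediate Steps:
O(T, Q) = 2*Q*T (O(T, Q) = (2*T)*Q = 2*Q*T)
H(q, G) = (-59 + G)/(-87 + 2*G²) (H(q, G) = (G - 59)/(-1*87 + 2*G*G) = (-59 + G)/(-87 + 2*G²))
(28514 + H(-119, -145)) + ((11316 + 8214) + 3475) = (28514 + (-59 - 145)/(-87 + 2*(-145)²)) + ((11316 + 8214) + 3475) = (28514 - 204/(-87 + 2*21025)) + (19530 + 3475) = (28514 - 204/(-87 + 42050)) + 23005 = (28514 - 204/41963) + 23005 = 1196532778/41963 + 23005 = 2161891593/41963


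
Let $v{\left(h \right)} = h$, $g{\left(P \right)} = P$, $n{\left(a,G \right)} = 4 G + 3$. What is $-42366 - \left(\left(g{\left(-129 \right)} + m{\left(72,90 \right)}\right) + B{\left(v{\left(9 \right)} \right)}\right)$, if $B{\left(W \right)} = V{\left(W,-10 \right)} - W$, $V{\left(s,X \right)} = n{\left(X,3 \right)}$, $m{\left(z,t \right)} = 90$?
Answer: $-42333$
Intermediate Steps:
$n{\left(a,G \right)} = 3 + 4 G$
$V{\left(s,X \right)} = 15$ ($V{\left(s,X \right)} = 3 + 4 \cdot 3 = 3 + 12 = 15$)
$B{\left(W \right)} = 15 - W$
$-42366 - \left(\left(g{\left(-129 \right)} + m{\left(72,90 \right)}\right) + B{\left(v{\left(9 \right)} \right)}\right) = -42366 - \left(\left(-129 + 90\right) + \left(15 - 9\right)\right) = -42366 - \left(-39 + \left(15 - 9\right)\right) = -42366 - \left(-39 + 6\right) = -42366 - -33 = -42366 + 33 = -42333$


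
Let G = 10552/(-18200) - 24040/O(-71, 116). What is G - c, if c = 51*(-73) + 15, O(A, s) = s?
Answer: 230924299/65975 ≈ 3500.2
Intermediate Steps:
c = -3708 (c = -3723 + 15 = -3708)
G = -13711001/65975 (G = 10552/(-18200) - 24040/116 = 10552*(-1/18200) - 24040*1/116 = -1319/2275 - 6010/29 = -13711001/65975 ≈ -207.82)
G - c = -13711001/65975 - 1*(-3708) = -13711001/65975 + 3708 = 230924299/65975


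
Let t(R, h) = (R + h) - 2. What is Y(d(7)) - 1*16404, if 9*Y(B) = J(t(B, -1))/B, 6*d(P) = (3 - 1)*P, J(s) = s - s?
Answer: -16404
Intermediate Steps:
t(R, h) = -2 + R + h
J(s) = 0
d(P) = P/3 (d(P) = ((3 - 1)*P)/6 = (2*P)/6 = P/3)
Y(B) = 0 (Y(B) = (0/B)/9 = (⅑)*0 = 0)
Y(d(7)) - 1*16404 = 0 - 1*16404 = 0 - 16404 = -16404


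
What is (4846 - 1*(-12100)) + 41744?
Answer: 58690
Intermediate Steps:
(4846 - 1*(-12100)) + 41744 = (4846 + 12100) + 41744 = 16946 + 41744 = 58690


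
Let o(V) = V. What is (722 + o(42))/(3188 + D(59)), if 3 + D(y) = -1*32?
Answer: 764/3153 ≈ 0.24231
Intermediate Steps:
D(y) = -35 (D(y) = -3 - 1*32 = -3 - 32 = -35)
(722 + o(42))/(3188 + D(59)) = (722 + 42)/(3188 - 35) = 764/3153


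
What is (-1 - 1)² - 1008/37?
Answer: -860/37 ≈ -23.243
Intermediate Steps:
(-1 - 1)² - 1008/37 = (-2)² - 1008/37 = 4 - 42*24/37 = 4 - 1008/37 = -860/37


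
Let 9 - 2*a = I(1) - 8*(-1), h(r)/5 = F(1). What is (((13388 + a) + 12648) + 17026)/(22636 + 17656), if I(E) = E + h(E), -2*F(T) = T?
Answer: 172253/161168 ≈ 1.0688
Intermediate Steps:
F(T) = -T/2
h(r) = -5/2 (h(r) = 5*(-1/2*1) = 5*(-1/2) = -5/2)
I(E) = -5/2 + E (I(E) = E - 5/2 = -5/2 + E)
a = 5/4 (a = 9/2 - ((-5/2 + 1) - 8*(-1))/2 = 9/2 - (-3/2 + 8)/2 = 9/2 - 1/2*13/2 = 9/2 - 13/4 = 5/4 ≈ 1.2500)
(((13388 + a) + 12648) + 17026)/(22636 + 17656) = (((13388 + 5/4) + 12648) + 17026)/(22636 + 17656) = ((53557/4 + 12648) + 17026)/40292 = (104149/4 + 17026)*(1/40292) = (172253/4)*(1/40292) = 172253/161168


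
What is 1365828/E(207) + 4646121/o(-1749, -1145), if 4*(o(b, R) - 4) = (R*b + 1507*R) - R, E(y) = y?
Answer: 127963331672/19199319 ≈ 6665.0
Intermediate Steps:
o(b, R) = 4 + 753*R/2 + R*b/4 (o(b, R) = 4 + ((R*b + 1507*R) - R)/4 = 4 + ((1507*R + R*b) - R)/4 = 4 + (1506*R + R*b)/4 = 4 + (753*R/2 + R*b/4) = 4 + 753*R/2 + R*b/4)
1365828/E(207) + 4646121/o(-1749, -1145) = 1365828/207 + 4646121/(4 + (753/2)*(-1145) + (¼)*(-1145)*(-1749)) = 1365828*(1/207) + 4646121/(4 - 862185/2 + 2002605/4) = 455276/69 + 4646121/(278251/4) = 455276/69 + 4646121*(4/278251) = 455276/69 + 18584484/278251 = 127963331672/19199319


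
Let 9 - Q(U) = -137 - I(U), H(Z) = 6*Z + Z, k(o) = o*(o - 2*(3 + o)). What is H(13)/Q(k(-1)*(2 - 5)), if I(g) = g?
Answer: 91/131 ≈ 0.69466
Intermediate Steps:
k(o) = o*(-6 - o) (k(o) = o*(o + (-6 - 2*o)) = o*(-6 - o))
H(Z) = 7*Z
Q(U) = 146 + U (Q(U) = 9 - (-137 - U) = 9 + (137 + U) = 146 + U)
H(13)/Q(k(-1)*(2 - 5)) = (7*13)/(146 + (-1*(-1)*(6 - 1))*(2 - 5)) = 91/(146 - 1*(-1)*5*(-3)) = 91/(146 + 5*(-3)) = 91/(146 - 15) = 91/131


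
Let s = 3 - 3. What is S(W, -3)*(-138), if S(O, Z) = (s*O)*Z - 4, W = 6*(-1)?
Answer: 552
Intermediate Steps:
s = 0
W = -6
S(O, Z) = -4 (S(O, Z) = (0*O)*Z - 4 = 0*Z - 4 = 0 - 4 = -4)
S(W, -3)*(-138) = -4*(-138) = 552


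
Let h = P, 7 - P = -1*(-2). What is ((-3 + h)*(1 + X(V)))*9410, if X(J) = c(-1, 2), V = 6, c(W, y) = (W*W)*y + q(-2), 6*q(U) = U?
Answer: 150560/3 ≈ 50187.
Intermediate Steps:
q(U) = U/6
P = 5 (P = 7 - (-1)*(-2) = 7 - 1*2 = 7 - 2 = 5)
c(W, y) = -⅓ + y*W² (c(W, y) = (W*W)*y + (⅙)*(-2) = W²*y - ⅓ = y*W² - ⅓ = -⅓ + y*W²)
X(J) = 5/3 (X(J) = -⅓ + 2*(-1)² = -⅓ + 2*1 = -⅓ + 2 = 5/3)
h = 5
((-3 + h)*(1 + X(V)))*9410 = ((-3 + 5)*(1 + 5/3))*9410 = (2*(8/3))*9410 = (16/3)*9410 = 150560/3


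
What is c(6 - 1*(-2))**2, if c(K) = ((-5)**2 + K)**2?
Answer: 1185921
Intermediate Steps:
c(K) = (25 + K)**2
c(6 - 1*(-2))**2 = ((25 + (6 - 1*(-2)))**2)**2 = ((25 + (6 + 2))**2)**2 = ((25 + 8)**2)**2 = (33**2)**2 = 1089**2 = 1185921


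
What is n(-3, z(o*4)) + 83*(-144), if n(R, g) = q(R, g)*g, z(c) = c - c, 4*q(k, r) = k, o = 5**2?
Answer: -11952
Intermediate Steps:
o = 25
q(k, r) = k/4
z(c) = 0
n(R, g) = R*g/4 (n(R, g) = (R/4)*g = R*g/4)
n(-3, z(o*4)) + 83*(-144) = (1/4)*(-3)*0 + 83*(-144) = 0 - 11952 = -11952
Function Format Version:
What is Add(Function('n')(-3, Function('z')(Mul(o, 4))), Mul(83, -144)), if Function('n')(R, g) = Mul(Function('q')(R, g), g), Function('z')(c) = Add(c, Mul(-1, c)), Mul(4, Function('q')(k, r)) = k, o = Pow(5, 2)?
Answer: -11952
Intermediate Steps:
o = 25
Function('q')(k, r) = Mul(Rational(1, 4), k)
Function('z')(c) = 0
Function('n')(R, g) = Mul(Rational(1, 4), R, g) (Function('n')(R, g) = Mul(Mul(Rational(1, 4), R), g) = Mul(Rational(1, 4), R, g))
Add(Function('n')(-3, Function('z')(Mul(o, 4))), Mul(83, -144)) = Add(Mul(Rational(1, 4), -3, 0), Mul(83, -144)) = Add(0, -11952) = -11952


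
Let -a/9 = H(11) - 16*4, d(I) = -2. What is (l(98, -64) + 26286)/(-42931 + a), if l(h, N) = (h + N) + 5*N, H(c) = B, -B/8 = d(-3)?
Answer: -26000/42499 ≈ -0.61178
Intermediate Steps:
B = 16 (B = -8*(-2) = 16)
H(c) = 16
a = 432 (a = -9*(16 - 16*4) = -9*(16 - 64) = -9*(-48) = 432)
l(h, N) = h + 6*N (l(h, N) = (N + h) + 5*N = h + 6*N)
(l(98, -64) + 26286)/(-42931 + a) = ((98 + 6*(-64)) + 26286)/(-42931 + 432) = ((98 - 384) + 26286)/(-42499) = (-286 + 26286)*(-1/42499) = 26000*(-1/42499) = -26000/42499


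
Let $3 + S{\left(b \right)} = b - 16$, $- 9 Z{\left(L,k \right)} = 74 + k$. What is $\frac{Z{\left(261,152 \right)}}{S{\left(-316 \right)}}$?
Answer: $\frac{226}{3015} \approx 0.074959$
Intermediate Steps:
$Z{\left(L,k \right)} = - \frac{74}{9} - \frac{k}{9}$ ($Z{\left(L,k \right)} = - \frac{74 + k}{9} = - \frac{74}{9} - \frac{k}{9}$)
$S{\left(b \right)} = -19 + b$ ($S{\left(b \right)} = -3 + \left(b - 16\right) = -3 + \left(-16 + b\right) = -19 + b$)
$\frac{Z{\left(261,152 \right)}}{S{\left(-316 \right)}} = \frac{- \frac{74}{9} - \frac{152}{9}}{-19 - 316} = \frac{- \frac{74}{9} - \frac{152}{9}}{-335} = \left(- \frac{226}{9}\right) \left(- \frac{1}{335}\right) = \frac{226}{3015}$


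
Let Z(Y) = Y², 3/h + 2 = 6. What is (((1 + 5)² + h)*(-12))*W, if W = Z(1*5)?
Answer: -11025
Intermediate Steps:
h = ¾ (h = 3/(-2 + 6) = 3/4 = 3*(¼) = ¾ ≈ 0.75000)
W = 25 (W = (1*5)² = 5² = 25)
(((1 + 5)² + h)*(-12))*W = (((1 + 5)² + ¾)*(-12))*25 = ((6² + ¾)*(-12))*25 = ((36 + ¾)*(-12))*25 = ((147/4)*(-12))*25 = -441*25 = -11025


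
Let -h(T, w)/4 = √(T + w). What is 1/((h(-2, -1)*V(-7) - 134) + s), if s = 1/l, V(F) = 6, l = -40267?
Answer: -24141314777/3546251587137 + 12971450312*I*√3/10638754761411 ≈ -0.0068076 + 0.0021118*I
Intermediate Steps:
s = -1/40267 (s = 1/(-40267) = -1/40267 ≈ -2.4834e-5)
h(T, w) = -4*√(T + w)
1/((h(-2, -1)*V(-7) - 134) + s) = 1/((-4*√(-2 - 1)*6 - 134) - 1/40267) = 1/((-4*I*√3*6 - 134) - 1/40267) = 1/((-24*I*√3 - 134) - 1/40267) = 1/((-134 - 24*I*√3) - 1/40267) = 1/(-5395779/40267 - 24*I*√3)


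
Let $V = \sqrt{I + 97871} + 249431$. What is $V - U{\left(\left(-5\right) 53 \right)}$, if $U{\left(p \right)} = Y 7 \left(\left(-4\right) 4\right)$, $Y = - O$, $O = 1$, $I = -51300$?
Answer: $249319 + \sqrt{46571} \approx 2.4953 \cdot 10^{5}$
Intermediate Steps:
$Y = -1$ ($Y = \left(-1\right) 1 = -1$)
$U{\left(p \right)} = 112$ ($U{\left(p \right)} = \left(-1\right) 7 \left(\left(-4\right) 4\right) = \left(-7\right) \left(-16\right) = 112$)
$V = 249431 + \sqrt{46571}$ ($V = \sqrt{-51300 + 97871} + 249431 = \sqrt{46571} + 249431 = 249431 + \sqrt{46571} \approx 2.4965 \cdot 10^{5}$)
$V - U{\left(\left(-5\right) 53 \right)} = \left(249431 + \sqrt{46571}\right) - 112 = 249319 + \sqrt{46571}$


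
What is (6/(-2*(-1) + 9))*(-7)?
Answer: -42/11 ≈ -3.8182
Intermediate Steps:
(6/(-2*(-1) + 9))*(-7) = (6/(2 + 9))*(-7) = (6/11)*(-7) = -42/11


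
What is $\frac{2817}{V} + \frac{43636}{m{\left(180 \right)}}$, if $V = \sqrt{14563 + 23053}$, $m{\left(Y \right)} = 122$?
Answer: $\frac{21818}{61} + \frac{2817 \sqrt{2351}}{9404} \approx 372.2$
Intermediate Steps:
$V = 4 \sqrt{2351}$ ($V = \sqrt{37616} = 4 \sqrt{2351} \approx 193.95$)
$\frac{2817}{V} + \frac{43636}{m{\left(180 \right)}} = \frac{2817}{4 \sqrt{2351}} + \frac{43636}{122} = 2817 \frac{\sqrt{2351}}{9404} + 43636 \cdot \frac{1}{122} = \frac{2817 \sqrt{2351}}{9404} + \frac{21818}{61} = \frac{21818}{61} + \frac{2817 \sqrt{2351}}{9404}$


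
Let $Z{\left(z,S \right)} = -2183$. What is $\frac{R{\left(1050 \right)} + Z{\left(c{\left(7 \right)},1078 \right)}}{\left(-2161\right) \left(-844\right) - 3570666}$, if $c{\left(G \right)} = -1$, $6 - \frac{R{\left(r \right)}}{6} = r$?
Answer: $\frac{8447}{1746782} \approx 0.0048357$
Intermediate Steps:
$R{\left(r \right)} = 36 - 6 r$
$\frac{R{\left(1050 \right)} + Z{\left(c{\left(7 \right)},1078 \right)}}{\left(-2161\right) \left(-844\right) - 3570666} = \frac{\left(36 - 6300\right) - 2183}{\left(-2161\right) \left(-844\right) - 3570666} = \frac{\left(36 - 6300\right) - 2183}{1823884 - 3570666} = \frac{-6264 - 2183}{-1746782} = \left(-8447\right) \left(- \frac{1}{1746782}\right) = \frac{8447}{1746782}$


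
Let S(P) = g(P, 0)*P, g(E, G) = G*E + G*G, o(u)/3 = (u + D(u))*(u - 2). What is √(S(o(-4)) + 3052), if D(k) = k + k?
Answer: 2*√763 ≈ 55.245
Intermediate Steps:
D(k) = 2*k
o(u) = 9*u*(-2 + u) (o(u) = 3*((u + 2*u)*(u - 2)) = 3*((3*u)*(-2 + u)) = 3*(3*u*(-2 + u)) = 9*u*(-2 + u))
g(E, G) = G² + E*G (g(E, G) = E*G + G² = G² + E*G)
S(P) = 0 (S(P) = (0*(P + 0))*P = (0*P)*P = 0*P = 0)
√(S(o(-4)) + 3052) = √(0 + 3052) = √3052 = 2*√763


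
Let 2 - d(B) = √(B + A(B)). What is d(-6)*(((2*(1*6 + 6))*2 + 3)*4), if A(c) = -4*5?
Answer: 408 - 204*I*√26 ≈ 408.0 - 1040.2*I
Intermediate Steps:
A(c) = -20
d(B) = 2 - √(-20 + B) (d(B) = 2 - √(B - 20) = 2 - √(-20 + B))
d(-6)*(((2*(1*6 + 6))*2 + 3)*4) = (2 - √(-20 - 6))*(((2*(1*6 + 6))*2 + 3)*4) = (2 - √(-26))*(((2*(6 + 6))*2 + 3)*4) = (2 - I*√26)*(((2*12)*2 + 3)*4) = (2 - I*√26)*((24*2 + 3)*4) = (2 - I*√26)*((48 + 3)*4) = (2 - I*√26)*(51*4) = (2 - I*√26)*204 = 408 - 204*I*√26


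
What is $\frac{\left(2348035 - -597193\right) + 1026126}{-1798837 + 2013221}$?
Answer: $\frac{1985677}{107192} \approx 18.524$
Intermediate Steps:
$\frac{\left(2348035 - -597193\right) + 1026126}{-1798837 + 2013221} = \frac{\left(2348035 + 597193\right) + 1026126}{214384} = \left(2945228 + 1026126\right) \frac{1}{214384} = 3971354 \cdot \frac{1}{214384} = \frac{1985677}{107192}$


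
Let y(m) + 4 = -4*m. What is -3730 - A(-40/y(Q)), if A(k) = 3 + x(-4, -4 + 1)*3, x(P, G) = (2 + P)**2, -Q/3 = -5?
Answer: -3745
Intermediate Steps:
Q = 15 (Q = -3*(-5) = 15)
y(m) = -4 - 4*m
A(k) = 15 (A(k) = 3 + (2 - 4)**2*3 = 3 + (-2)**2*3 = 3 + 4*3 = 3 + 12 = 15)
-3730 - A(-40/y(Q)) = -3730 - 1*15 = -3730 - 15 = -3745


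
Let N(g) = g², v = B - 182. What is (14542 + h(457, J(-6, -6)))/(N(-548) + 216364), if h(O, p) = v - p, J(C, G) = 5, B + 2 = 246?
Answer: 14599/516668 ≈ 0.028256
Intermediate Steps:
B = 244 (B = -2 + 246 = 244)
v = 62 (v = 244 - 182 = 62)
h(O, p) = 62 - p
(14542 + h(457, J(-6, -6)))/(N(-548) + 216364) = (14542 + (62 - 1*5))/((-548)² + 216364) = (14542 + (62 - 5))/(300304 + 216364) = (14542 + 57)/516668 = 14599*(1/516668) = 14599/516668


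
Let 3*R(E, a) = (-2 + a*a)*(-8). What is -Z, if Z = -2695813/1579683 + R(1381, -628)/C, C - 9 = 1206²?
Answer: 5582241181201/2297562040935 ≈ 2.4296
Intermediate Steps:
C = 1454445 (C = 9 + 1206² = 9 + 1454436 = 1454445)
R(E, a) = 16/3 - 8*a²/3 (R(E, a) = ((-2 + a*a)*(-8))/3 = ((-2 + a²)*(-8))/3 = (16 - 8*a²)/3 = 16/3 - 8*a²/3)
Z = -5582241181201/2297562040935 (Z = -2695813/1579683 + (16/3 - 8/3*(-628)²)/1454445 = -2695813*1/1579683 + (16/3 - 8/3*394384)*(1/1454445) = -2695813/1579683 + (16/3 - 3155072/3)*(1/1454445) = -2695813/1579683 - 3155056/3*1/1454445 = -2695813/1579683 - 3155056/4363335 = -5582241181201/2297562040935 ≈ -2.4296)
-Z = -1*(-5582241181201/2297562040935) = 5582241181201/2297562040935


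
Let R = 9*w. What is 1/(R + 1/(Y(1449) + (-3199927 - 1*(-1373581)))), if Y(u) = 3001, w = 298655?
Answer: 1823345/4900959908774 ≈ 3.7204e-7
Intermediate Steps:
R = 2687895 (R = 9*298655 = 2687895)
1/(R + 1/(Y(1449) + (-3199927 - 1*(-1373581)))) = 1/(2687895 + 1/(3001 + (-3199927 - 1*(-1373581)))) = 1/(2687895 + 1/(3001 + (-3199927 + 1373581))) = 1/(2687895 + 1/(3001 - 1826346)) = 1/(2687895 + 1/(-1823345)) = 1/(2687895 - 1/1823345) = 1/(4900959908774/1823345) = 1823345/4900959908774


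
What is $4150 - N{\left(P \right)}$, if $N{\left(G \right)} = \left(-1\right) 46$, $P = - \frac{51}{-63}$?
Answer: $4196$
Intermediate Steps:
$P = \frac{17}{21}$ ($P = \left(-51\right) \left(- \frac{1}{63}\right) = \frac{17}{21} \approx 0.80952$)
$N{\left(G \right)} = -46$
$4150 - N{\left(P \right)} = 4150 - -46 = 4150 + 46 = 4196$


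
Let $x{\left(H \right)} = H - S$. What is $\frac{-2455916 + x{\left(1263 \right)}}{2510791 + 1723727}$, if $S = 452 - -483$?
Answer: $- \frac{1227794}{2117259} \approx -0.5799$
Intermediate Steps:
$S = 935$ ($S = 452 + 483 = 935$)
$x{\left(H \right)} = -935 + H$ ($x{\left(H \right)} = H - 935 = -935 + H$)
$\frac{-2455916 + x{\left(1263 \right)}}{2510791 + 1723727} = \frac{-2455916 + \left(-935 + 1263\right)}{2510791 + 1723727} = \frac{-2455916 + 328}{4234518} = \left(-2455588\right) \frac{1}{4234518} = - \frac{1227794}{2117259}$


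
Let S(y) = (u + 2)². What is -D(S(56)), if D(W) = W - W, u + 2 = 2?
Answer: 0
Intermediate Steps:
u = 0 (u = -2 + 2 = 0)
S(y) = 4 (S(y) = (0 + 2)² = 2² = 4)
D(W) = 0
-D(S(56)) = -1*0 = 0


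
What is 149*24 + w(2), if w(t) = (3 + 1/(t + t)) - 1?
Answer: 14313/4 ≈ 3578.3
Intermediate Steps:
w(t) = 2 + 1/(2*t) (w(t) = (3 + 1/(2*t)) - 1 = 2 + 1/(2*t))
149*24 + w(2) = 149*24 + (2 + (1/2)/2) = 3576 + (2 + (1/2)*(1/2)) = 3576 + (2 + 1/4) = 3576 + 9/4 = 14313/4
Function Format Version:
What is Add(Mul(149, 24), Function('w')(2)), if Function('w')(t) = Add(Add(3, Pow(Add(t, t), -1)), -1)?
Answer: Rational(14313, 4) ≈ 3578.3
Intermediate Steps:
Function('w')(t) = Add(2, Mul(Rational(1, 2), Pow(t, -1))) (Function('w')(t) = Add(Add(3, Pow(Mul(2, t), -1)), -1) = Add(Add(3, Mul(Rational(1, 2), Pow(t, -1))), -1) = Add(2, Mul(Rational(1, 2), Pow(t, -1))))
Add(Mul(149, 24), Function('w')(2)) = Add(Mul(149, 24), Add(2, Mul(Rational(1, 2), Pow(2, -1)))) = Add(3576, Add(2, Mul(Rational(1, 2), Rational(1, 2)))) = Add(3576, Add(2, Rational(1, 4))) = Add(3576, Rational(9, 4)) = Rational(14313, 4)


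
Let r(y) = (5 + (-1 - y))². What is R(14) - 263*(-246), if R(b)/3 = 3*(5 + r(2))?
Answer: 64779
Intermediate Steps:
r(y) = (4 - y)²
R(b) = 81 (R(b) = 3*(3*(5 + (-4 + 2)²)) = 3*(3*(5 + (-2)²)) = 3*(3*(5 + 4)) = 3*(3*9) = 3*27 = 81)
R(14) - 263*(-246) = 81 - 263*(-246) = 81 + 64698 = 64779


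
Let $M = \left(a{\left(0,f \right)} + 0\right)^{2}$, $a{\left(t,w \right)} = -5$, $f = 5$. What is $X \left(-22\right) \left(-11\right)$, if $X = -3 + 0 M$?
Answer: $-726$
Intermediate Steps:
$M = 25$ ($M = \left(-5 + 0\right)^{2} = \left(-5\right)^{2} = 25$)
$X = -3$ ($X = -3 + 0 \cdot 25 = -3 + 0 = -3$)
$X \left(-22\right) \left(-11\right) = \left(-3\right) \left(-22\right) \left(-11\right) = 66 \left(-11\right) = -726$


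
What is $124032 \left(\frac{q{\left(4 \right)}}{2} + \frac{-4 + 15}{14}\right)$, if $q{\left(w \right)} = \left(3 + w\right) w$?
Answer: $\frac{12837312}{7} \approx 1.8339 \cdot 10^{6}$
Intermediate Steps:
$q{\left(w \right)} = w \left(3 + w\right)$
$124032 \left(\frac{q{\left(4 \right)}}{2} + \frac{-4 + 15}{14}\right) = 124032 \left(\frac{4 \left(3 + 4\right)}{2} + \frac{-4 + 15}{14}\right) = 124032 \left(4 \cdot 7 \cdot \frac{1}{2} + 11 \cdot \frac{1}{14}\right) = 124032 \left(28 \cdot \frac{1}{2} + \frac{11}{14}\right) = 124032 \left(14 + \frac{11}{14}\right) = 124032 \cdot \frac{207}{14} = \frac{12837312}{7}$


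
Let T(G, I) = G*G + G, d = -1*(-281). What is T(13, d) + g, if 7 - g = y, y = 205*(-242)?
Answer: 49799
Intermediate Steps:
d = 281
T(G, I) = G + G² (T(G, I) = G² + G = G + G²)
y = -49610
g = 49617 (g = 7 - 1*(-49610) = 7 + 49610 = 49617)
T(13, d) + g = 13*(1 + 13) + 49617 = 13*14 + 49617 = 182 + 49617 = 49799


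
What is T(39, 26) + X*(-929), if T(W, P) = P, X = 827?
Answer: -768257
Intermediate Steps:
T(39, 26) + X*(-929) = 26 + 827*(-929) = 26 - 768283 = -768257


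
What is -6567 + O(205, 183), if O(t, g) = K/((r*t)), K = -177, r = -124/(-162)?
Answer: -83480907/12710 ≈ -6568.1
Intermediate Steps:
r = 62/81 (r = -124*(-1/162) = 62/81 ≈ 0.76543)
O(t, g) = -14337/(62*t) (O(t, g) = -177*81/(62*t) = -14337/(62*t))
-6567 + O(205, 183) = -6567 - 14337/62/205 = -6567 - 14337/62*1/205 = -6567 - 14337/12710 = -83480907/12710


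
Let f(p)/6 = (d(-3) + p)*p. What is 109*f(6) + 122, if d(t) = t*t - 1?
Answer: 55058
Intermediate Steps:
d(t) = -1 + t² (d(t) = t² - 1 = -1 + t²)
f(p) = 6*p*(8 + p) (f(p) = 6*(((-1 + (-3)²) + p)*p) = 6*(((-1 + 9) + p)*p) = 6*((8 + p)*p) = 6*(p*(8 + p)) = 6*p*(8 + p))
109*f(6) + 122 = 109*(6*6*(8 + 6)) + 122 = 109*(6*6*14) + 122 = 109*504 + 122 = 54936 + 122 = 55058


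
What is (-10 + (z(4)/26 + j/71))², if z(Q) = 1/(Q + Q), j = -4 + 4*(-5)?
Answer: 23287065201/218093824 ≈ 106.78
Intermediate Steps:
j = -24 (j = -4 - 20 = -24)
z(Q) = 1/(2*Q)
(-10 + (z(4)/26 + j/71))² = (-10 + (((½)/4)/26 - 24/71))² = (-10 + (((½)*(¼))*(1/26) - 24*1/71))² = (-10 + ((⅛)*(1/26) - 24/71))² = (-10 + (1/208 - 24/71))² = (-10 - 4921/14768)² = (-152601/14768)² = 23287065201/218093824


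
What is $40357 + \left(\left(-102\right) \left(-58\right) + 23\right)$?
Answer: $46296$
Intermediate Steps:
$40357 + \left(\left(-102\right) \left(-58\right) + 23\right) = 40357 + \left(5916 + 23\right) = 40357 + 5939 = 46296$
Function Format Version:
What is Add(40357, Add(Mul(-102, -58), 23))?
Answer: 46296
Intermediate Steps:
Add(40357, Add(Mul(-102, -58), 23)) = Add(40357, Add(5916, 23)) = Add(40357, 5939) = 46296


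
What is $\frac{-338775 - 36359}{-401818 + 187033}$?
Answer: $\frac{375134}{214785} \approx 1.7466$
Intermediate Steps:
$\frac{-338775 - 36359}{-401818 + 187033} = - \frac{375134}{-214785} = \left(-375134\right) \left(- \frac{1}{214785}\right) = \frac{375134}{214785}$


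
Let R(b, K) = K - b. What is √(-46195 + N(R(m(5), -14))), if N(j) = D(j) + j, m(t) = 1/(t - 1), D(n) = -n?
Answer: I*√46195 ≈ 214.93*I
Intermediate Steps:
m(t) = 1/(-1 + t)
N(j) = 0 (N(j) = -j + j = 0)
√(-46195 + N(R(m(5), -14))) = √(-46195 + 0) = √(-46195) = I*√46195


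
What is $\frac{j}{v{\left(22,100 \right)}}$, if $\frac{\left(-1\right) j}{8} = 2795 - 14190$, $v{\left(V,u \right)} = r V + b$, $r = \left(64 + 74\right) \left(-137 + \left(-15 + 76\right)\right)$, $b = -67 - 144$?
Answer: $- \frac{91160}{230947} \approx -0.39472$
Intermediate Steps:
$b = -211$
$r = -10488$ ($r = 138 \left(-137 + 61\right) = 138 \left(-76\right) = -10488$)
$v{\left(V,u \right)} = -211 - 10488 V$ ($v{\left(V,u \right)} = - 10488 V - 211 = -211 - 10488 V$)
$j = 91160$ ($j = - 8 \left(2795 - 14190\right) = \left(-8\right) \left(-11395\right) = 91160$)
$\frac{j}{v{\left(22,100 \right)}} = \frac{91160}{-211 - 230736} = \frac{91160}{-230947} = 91160 \left(- \frac{1}{230947}\right) = - \frac{91160}{230947}$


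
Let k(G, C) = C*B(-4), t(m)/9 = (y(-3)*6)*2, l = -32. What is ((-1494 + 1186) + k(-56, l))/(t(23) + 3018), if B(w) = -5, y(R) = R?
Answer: -74/1347 ≈ -0.054937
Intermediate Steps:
t(m) = -324 (t(m) = 9*(-3*6*2) = 9*(-18*2) = 9*(-36) = -324)
k(G, C) = -5*C (k(G, C) = C*(-5) = -5*C)
((-1494 + 1186) + k(-56, l))/(t(23) + 3018) = ((-1494 + 1186) - 5*(-32))/(-324 + 3018) = (-308 + 160)/2694 = -148*1/2694 = -74/1347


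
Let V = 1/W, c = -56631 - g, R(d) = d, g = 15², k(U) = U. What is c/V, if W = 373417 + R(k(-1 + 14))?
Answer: -21231736080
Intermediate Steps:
g = 225
c = -56856 (c = -56631 - 1*225 = -56631 - 225 = -56856)
W = 373430 (W = 373417 + (-1 + 14) = 373417 + 13 = 373430)
V = 1/373430 ≈ 2.6779e-6
c/V = -56856/1/373430 = -56856*373430 = -21231736080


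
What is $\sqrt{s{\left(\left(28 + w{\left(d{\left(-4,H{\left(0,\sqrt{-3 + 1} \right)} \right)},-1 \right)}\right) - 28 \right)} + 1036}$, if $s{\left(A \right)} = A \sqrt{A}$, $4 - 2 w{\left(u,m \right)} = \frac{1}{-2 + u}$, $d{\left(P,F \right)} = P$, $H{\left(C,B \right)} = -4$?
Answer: $\frac{\sqrt{149184 + 250 \sqrt{3}}}{12} \approx 32.234$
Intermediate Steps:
$w{\left(u,m \right)} = 2 - \frac{1}{2 \left(-2 + u\right)}$
$s{\left(A \right)} = A^{\frac{3}{2}}$
$\sqrt{s{\left(\left(28 + w{\left(d{\left(-4,H{\left(0,\sqrt{-3 + 1} \right)} \right)},-1 \right)}\right) - 28 \right)} + 1036} = \sqrt{\left(\left(28 + \frac{-9 + 4 \left(-4\right)}{2 \left(-2 - 4\right)}\right) - 28\right)^{\frac{3}{2}} + 1036} = \sqrt{\left(\left(28 + \frac{-9 - 16}{2 \left(-6\right)}\right) - 28\right)^{\frac{3}{2}} + 1036} = \sqrt{\left(\left(28 + \frac{1}{2} \left(- \frac{1}{6}\right) \left(-25\right)\right) - 28\right)^{\frac{3}{2}} + 1036} = \sqrt{\left(\left(28 + \frac{25}{12}\right) - 28\right)^{\frac{3}{2}} + 1036} = \sqrt{\left(\frac{361}{12} - 28\right)^{\frac{3}{2}} + 1036} = \sqrt{\left(\frac{25}{12}\right)^{\frac{3}{2}} + 1036} = \sqrt{\frac{125 \sqrt{3}}{72} + 1036} = \sqrt{1036 + \frac{125 \sqrt{3}}{72}}$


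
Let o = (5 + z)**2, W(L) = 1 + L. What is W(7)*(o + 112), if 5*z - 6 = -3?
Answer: 28672/25 ≈ 1146.9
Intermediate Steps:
z = 3/5 (z = 6/5 + (1/5)*(-3) = 6/5 - 3/5 = 3/5 ≈ 0.60000)
o = 784/25 (o = (5 + 3/5)**2 = (28/5)**2 = 784/25 ≈ 31.360)
W(7)*(o + 112) = (1 + 7)*(784/25 + 112) = 8*(3584/25) = 28672/25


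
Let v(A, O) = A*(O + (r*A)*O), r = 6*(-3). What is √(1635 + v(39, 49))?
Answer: 6*I*√37166 ≈ 1156.7*I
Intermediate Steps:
r = -18
v(A, O) = A*(O - 18*A*O) (v(A, O) = A*(O + (-18*A)*O) = A*(O - 18*A*O))
√(1635 + v(39, 49)) = √(1635 + 39*49*(1 - 18*39)) = √(1635 + 39*49*(1 - 702)) = √(1635 + 39*49*(-701)) = √(1635 - 1339611) = √(-1337976) = 6*I*√37166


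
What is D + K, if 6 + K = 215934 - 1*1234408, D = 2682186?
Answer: 1663706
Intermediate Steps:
K = -1018480 (K = -6 + (215934 - 1*1234408) = -6 + (215934 - 1234408) = -6 - 1018474 = -1018480)
D + K = 2682186 - 1018480 = 1663706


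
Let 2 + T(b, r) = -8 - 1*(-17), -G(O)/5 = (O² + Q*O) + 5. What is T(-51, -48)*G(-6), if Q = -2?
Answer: -1855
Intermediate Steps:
G(O) = -25 - 5*O² + 10*O (G(O) = -5*((O² - 2*O) + 5) = -5*(5 + O² - 2*O) = -25 - 5*O² + 10*O)
T(b, r) = 7 (T(b, r) = -2 + (-8 - 1*(-17)) = -2 + (-8 + 17) = -2 + 9 = 7)
T(-51, -48)*G(-6) = 7*(-25 - 5*(-6)² + 10*(-6)) = 7*(-25 - 5*36 - 60) = 7*(-25 - 180 - 60) = 7*(-265) = -1855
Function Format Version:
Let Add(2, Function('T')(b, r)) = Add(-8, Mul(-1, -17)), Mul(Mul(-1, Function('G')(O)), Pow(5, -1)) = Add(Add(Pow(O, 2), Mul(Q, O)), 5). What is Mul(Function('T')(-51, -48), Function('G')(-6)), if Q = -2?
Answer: -1855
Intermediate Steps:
Function('G')(O) = Add(-25, Mul(-5, Pow(O, 2)), Mul(10, O)) (Function('G')(O) = Mul(-5, Add(Add(Pow(O, 2), Mul(-2, O)), 5)) = Mul(-5, Add(5, Pow(O, 2), Mul(-2, O))) = Add(-25, Mul(-5, Pow(O, 2)), Mul(10, O)))
Function('T')(b, r) = 7 (Function('T')(b, r) = Add(-2, Add(-8, Mul(-1, -17))) = Add(-2, Add(-8, 17)) = Add(-2, 9) = 7)
Mul(Function('T')(-51, -48), Function('G')(-6)) = Mul(7, Add(-25, Mul(-5, Pow(-6, 2)), Mul(10, -6))) = Mul(7, Add(-25, Mul(-5, 36), -60)) = Mul(7, Add(-25, -180, -60)) = Mul(7, -265) = -1855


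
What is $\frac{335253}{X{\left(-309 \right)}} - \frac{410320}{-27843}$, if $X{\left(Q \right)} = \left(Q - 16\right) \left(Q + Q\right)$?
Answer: $\frac{30582407093}{1864088850} \approx 16.406$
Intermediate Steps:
$X{\left(Q \right)} = 2 Q \left(-16 + Q\right)$ ($X{\left(Q \right)} = \left(-16 + Q\right) 2 Q = 2 Q \left(-16 + Q\right)$)
$\frac{335253}{X{\left(-309 \right)}} - \frac{410320}{-27843} = \frac{335253}{2 \left(-309\right) \left(-16 - 309\right)} - \frac{410320}{-27843} = \frac{335253}{2 \left(-309\right) \left(-325\right)} - - \frac{410320}{27843} = \frac{335253}{200850} + \frac{410320}{27843} = 335253 \cdot \frac{1}{200850} + \frac{410320}{27843} = \frac{111751}{66950} + \frac{410320}{27843} = \frac{30582407093}{1864088850}$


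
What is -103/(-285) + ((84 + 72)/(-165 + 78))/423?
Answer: 416227/1165365 ≈ 0.35716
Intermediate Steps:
-103/(-285) + ((84 + 72)/(-165 + 78))/423 = -103*(-1/285) + (156/(-87))*(1/423) = 103/285 + (156*(-1/87))*(1/423) = 103/285 - 52/29*1/423 = 103/285 - 52/12267 = 416227/1165365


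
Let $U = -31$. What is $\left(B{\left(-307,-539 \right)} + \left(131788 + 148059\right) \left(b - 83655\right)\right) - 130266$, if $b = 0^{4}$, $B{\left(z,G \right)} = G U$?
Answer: $-23410714342$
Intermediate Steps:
$B{\left(z,G \right)} = - 31 G$ ($B{\left(z,G \right)} = G \left(-31\right) = - 31 G$)
$b = 0$
$\left(B{\left(-307,-539 \right)} + \left(131788 + 148059\right) \left(b - 83655\right)\right) - 130266 = \left(\left(-31\right) \left(-539\right) + \left(131788 + 148059\right) \left(0 - 83655\right)\right) - 130266 = \left(16709 + 279847 \left(-83655\right)\right) - 130266 = \left(16709 - 23410600785\right) - 130266 = -23410584076 - 130266 = -23410714342$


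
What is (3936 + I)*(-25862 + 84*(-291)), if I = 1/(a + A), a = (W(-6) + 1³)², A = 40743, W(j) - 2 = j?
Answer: -4034538005569/20376 ≈ -1.9800e+8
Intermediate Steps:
W(j) = 2 + j
a = 9 (a = ((2 - 6) + 1³)² = (-4 + 1)² = (-3)² = 9)
I = 1/40752 (I = 1/(9 + 40743) = 1/40752 ≈ 2.4539e-5)
(3936 + I)*(-25862 + 84*(-291)) = (3936 + 1/40752)*(-25862 + 84*(-291)) = 160399873*(-25862 - 24444)/40752 = (160399873/40752)*(-50306) = -4034538005569/20376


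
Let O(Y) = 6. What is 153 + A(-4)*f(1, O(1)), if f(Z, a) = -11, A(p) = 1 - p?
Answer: 98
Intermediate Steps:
153 + A(-4)*f(1, O(1)) = 153 + (1 - 1*(-4))*(-11) = 153 + (1 + 4)*(-11) = 153 + 5*(-11) = 153 - 55 = 98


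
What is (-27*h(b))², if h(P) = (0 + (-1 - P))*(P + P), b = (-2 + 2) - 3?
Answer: 104976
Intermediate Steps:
b = -3 (b = 0 - 3 = -3)
h(P) = 2*P*(-1 - P) (h(P) = (-1 - P)*(2*P) = 2*P*(-1 - P))
(-27*h(b))² = (-(-54)*(-3)*(1 - 3))² = (-(-54)*(-3)*(-2))² = (-27*(-12))² = 324² = 104976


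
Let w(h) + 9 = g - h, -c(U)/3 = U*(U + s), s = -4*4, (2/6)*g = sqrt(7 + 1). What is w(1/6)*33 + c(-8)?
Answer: -1757/2 + 198*sqrt(2) ≈ -598.49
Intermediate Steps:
g = 6*sqrt(2) (g = 3*sqrt(7 + 1) = 3*sqrt(8) = 3*(2*sqrt(2)) = 6*sqrt(2) ≈ 8.4853)
s = -16
c(U) = -3*U*(-16 + U) (c(U) = -3*U*(U - 16) = -3*U*(-16 + U))
w(h) = -9 - h + 6*sqrt(2) (w(h) = -9 + (6*sqrt(2) - h) = -9 + (-h + 6*sqrt(2)) = -9 - h + 6*sqrt(2))
w(1/6)*33 + c(-8) = (-9 - 1/6 + 6*sqrt(2))*33 + 3*(-8)*(16 - 1*(-8)) = (-9 - 1*1/6 + 6*sqrt(2))*33 + 3*(-8)*(16 + 8) = (-9 - 1/6 + 6*sqrt(2))*33 + 3*(-8)*24 = (-55/6 + 6*sqrt(2))*33 - 576 = (-605/2 + 198*sqrt(2)) - 576 = -1757/2 + 198*sqrt(2)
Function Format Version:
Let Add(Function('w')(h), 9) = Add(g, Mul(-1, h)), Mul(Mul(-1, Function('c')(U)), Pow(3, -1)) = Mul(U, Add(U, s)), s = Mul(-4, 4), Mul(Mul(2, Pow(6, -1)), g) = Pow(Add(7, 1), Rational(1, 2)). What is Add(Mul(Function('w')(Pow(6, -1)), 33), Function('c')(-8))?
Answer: Add(Rational(-1757, 2), Mul(198, Pow(2, Rational(1, 2)))) ≈ -598.49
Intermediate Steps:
g = Mul(6, Pow(2, Rational(1, 2))) (g = Mul(3, Pow(Add(7, 1), Rational(1, 2))) = Mul(3, Pow(8, Rational(1, 2))) = Mul(3, Mul(2, Pow(2, Rational(1, 2)))) = Mul(6, Pow(2, Rational(1, 2))) ≈ 8.4853)
s = -16
Function('c')(U) = Mul(-3, U, Add(-16, U)) (Function('c')(U) = Mul(-3, Mul(U, Add(U, -16))) = Mul(-3, Mul(U, Add(-16, U))) = Mul(-3, U, Add(-16, U)))
Function('w')(h) = Add(-9, Mul(-1, h), Mul(6, Pow(2, Rational(1, 2)))) (Function('w')(h) = Add(-9, Add(Mul(6, Pow(2, Rational(1, 2))), Mul(-1, h))) = Add(-9, Add(Mul(-1, h), Mul(6, Pow(2, Rational(1, 2))))) = Add(-9, Mul(-1, h), Mul(6, Pow(2, Rational(1, 2)))))
Add(Mul(Function('w')(Pow(6, -1)), 33), Function('c')(-8)) = Add(Mul(Add(-9, Mul(-1, Pow(6, -1)), Mul(6, Pow(2, Rational(1, 2)))), 33), Mul(3, -8, Add(16, Mul(-1, -8)))) = Add(Mul(Add(-9, Mul(-1, Rational(1, 6)), Mul(6, Pow(2, Rational(1, 2)))), 33), Mul(3, -8, Add(16, 8))) = Add(Mul(Add(-9, Rational(-1, 6), Mul(6, Pow(2, Rational(1, 2)))), 33), Mul(3, -8, 24)) = Add(Mul(Add(Rational(-55, 6), Mul(6, Pow(2, Rational(1, 2)))), 33), -576) = Add(Add(Rational(-605, 2), Mul(198, Pow(2, Rational(1, 2)))), -576) = Add(Rational(-1757, 2), Mul(198, Pow(2, Rational(1, 2))))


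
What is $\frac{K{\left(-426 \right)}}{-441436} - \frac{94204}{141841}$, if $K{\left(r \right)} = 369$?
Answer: $- \frac{41637376273}{62613723676} \approx -0.66499$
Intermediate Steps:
$\frac{K{\left(-426 \right)}}{-441436} - \frac{94204}{141841} = \frac{369}{-441436} - \frac{94204}{141841} = 369 \left(- \frac{1}{441436}\right) - \frac{94204}{141841} = - \frac{369}{441436} - \frac{94204}{141841} = - \frac{41637376273}{62613723676}$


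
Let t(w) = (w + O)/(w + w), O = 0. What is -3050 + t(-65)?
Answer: -6099/2 ≈ -3049.5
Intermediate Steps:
t(w) = ½ (t(w) = (w + 0)/(w + w) = w/((2*w)) = w*(1/(2*w)) = ½)
-3050 + t(-65) = -3050 + ½ = -6099/2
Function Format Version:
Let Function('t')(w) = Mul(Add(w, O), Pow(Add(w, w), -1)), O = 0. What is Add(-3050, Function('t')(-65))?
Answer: Rational(-6099, 2) ≈ -3049.5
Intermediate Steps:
Function('t')(w) = Rational(1, 2) (Function('t')(w) = Mul(Add(w, 0), Pow(Add(w, w), -1)) = Mul(w, Pow(Mul(2, w), -1)) = Mul(w, Mul(Rational(1, 2), Pow(w, -1))) = Rational(1, 2))
Add(-3050, Function('t')(-65)) = Add(-3050, Rational(1, 2)) = Rational(-6099, 2)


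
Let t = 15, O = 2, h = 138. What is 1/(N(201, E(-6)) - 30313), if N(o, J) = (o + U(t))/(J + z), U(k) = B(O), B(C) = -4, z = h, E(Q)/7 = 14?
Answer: -236/7153671 ≈ -3.2990e-5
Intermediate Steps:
E(Q) = 98 (E(Q) = 7*14 = 98)
z = 138
U(k) = -4
N(o, J) = (-4 + o)/(138 + J) (N(o, J) = (o - 4)/(J + 138) = (-4 + o)/(138 + J))
1/(N(201, E(-6)) - 30313) = 1/((-4 + 201)/(138 + 98) - 30313) = 1/(197/236 - 30313) = 1/(-7153671/236) = -236/7153671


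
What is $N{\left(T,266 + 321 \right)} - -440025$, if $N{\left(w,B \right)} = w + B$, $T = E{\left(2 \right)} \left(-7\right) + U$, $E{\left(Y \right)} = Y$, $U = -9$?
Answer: $440589$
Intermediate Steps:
$T = -23$ ($T = 2 \left(-7\right) - 9 = -14 - 9 = -23$)
$N{\left(w,B \right)} = B + w$
$N{\left(T,266 + 321 \right)} - -440025 = \left(\left(266 + 321\right) - 23\right) - -440025 = \left(587 - 23\right) + 440025 = 564 + 440025 = 440589$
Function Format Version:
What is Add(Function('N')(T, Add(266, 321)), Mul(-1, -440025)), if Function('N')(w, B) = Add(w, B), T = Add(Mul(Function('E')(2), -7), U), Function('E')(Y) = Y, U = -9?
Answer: 440589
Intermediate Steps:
T = -23 (T = Add(Mul(2, -7), -9) = Add(-14, -9) = -23)
Function('N')(w, B) = Add(B, w)
Add(Function('N')(T, Add(266, 321)), Mul(-1, -440025)) = Add(Add(Add(266, 321), -23), Mul(-1, -440025)) = Add(Add(587, -23), 440025) = Add(564, 440025) = 440589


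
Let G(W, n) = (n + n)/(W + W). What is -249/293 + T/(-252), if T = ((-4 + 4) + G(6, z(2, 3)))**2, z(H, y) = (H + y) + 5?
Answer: -572057/664524 ≈ -0.86085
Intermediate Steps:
z(H, y) = 5 + H + y
G(W, n) = n/W (G(W, n) = (2*n)/((2*W)) = (2*n)*(1/(2*W)) = n/W)
T = 25/9 (T = ((-4 + 4) + (5 + 2 + 3)/6)**2 = (0 + 10*(1/6))**2 = (0 + 5/3)**2 = (5/3)**2 = 25/9 ≈ 2.7778)
-249/293 + T/(-252) = -249/293 + (25/9)/(-252) = -249*1/293 + (25/9)*(-1/252) = -249/293 - 25/2268 = -572057/664524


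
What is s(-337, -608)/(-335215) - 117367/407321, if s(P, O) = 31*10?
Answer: -7893889683/27308021803 ≈ -0.28907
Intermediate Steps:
s(P, O) = 310
s(-337, -608)/(-335215) - 117367/407321 = 310/(-335215) - 117367/407321 = 310*(-1/335215) - 117367*1/407321 = -62/67043 - 117367/407321 = -7893889683/27308021803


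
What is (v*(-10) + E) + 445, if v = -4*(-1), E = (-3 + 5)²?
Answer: 409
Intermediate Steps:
E = 4 (E = 2² = 4)
v = 4
(v*(-10) + E) + 445 = (4*(-10) + 4) + 445 = (-40 + 4) + 445 = -36 + 445 = 409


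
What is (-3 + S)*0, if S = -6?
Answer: 0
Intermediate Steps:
(-3 + S)*0 = (-3 - 6)*0 = -9*0 = 0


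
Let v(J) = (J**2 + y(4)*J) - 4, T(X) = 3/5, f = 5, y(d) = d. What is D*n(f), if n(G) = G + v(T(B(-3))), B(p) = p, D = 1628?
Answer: 153032/25 ≈ 6121.3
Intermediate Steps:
T(X) = 3/5 (T(X) = 3*(1/5) = 3/5)
v(J) = -4 + J**2 + 4*J (v(J) = (J**2 + 4*J) - 4 = -4 + J**2 + 4*J)
n(G) = -31/25 + G (n(G) = G + (-4 + (3/5)**2 + 4*(3/5)) = G + (-4 + 9/25 + 12/5) = G - 31/25 = -31/25 + G)
D*n(f) = 1628*(-31/25 + 5) = 1628*(94/25) = 153032/25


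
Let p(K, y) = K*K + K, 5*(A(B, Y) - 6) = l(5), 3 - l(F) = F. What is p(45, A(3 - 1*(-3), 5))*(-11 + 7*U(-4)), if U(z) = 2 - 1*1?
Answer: -8280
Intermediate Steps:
U(z) = 1 (U(z) = 2 - 1 = 1)
l(F) = 3 - F
A(B, Y) = 28/5 (A(B, Y) = 6 + (3 - 1*5)/5 = 6 + (3 - 5)/5 = 6 + (⅕)*(-2) = 6 - ⅖ = 28/5)
p(K, y) = K + K² (p(K, y) = K² + K = K + K²)
p(45, A(3 - 1*(-3), 5))*(-11 + 7*U(-4)) = (45*(1 + 45))*(-11 + 7*1) = (45*46)*(-11 + 7) = 2070*(-4) = -8280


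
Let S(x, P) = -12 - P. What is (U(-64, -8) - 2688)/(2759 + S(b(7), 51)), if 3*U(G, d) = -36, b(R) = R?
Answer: -675/674 ≈ -1.0015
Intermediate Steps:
U(G, d) = -12 (U(G, d) = (⅓)*(-36) = -12)
(U(-64, -8) - 2688)/(2759 + S(b(7), 51)) = (-12 - 2688)/(2759 + (-12 - 1*51)) = -2700/(2759 + (-12 - 51)) = -2700/(2759 - 63) = -2700/2696 = -2700*1/2696 = -675/674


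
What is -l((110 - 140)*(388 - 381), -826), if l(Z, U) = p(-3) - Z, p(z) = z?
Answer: -207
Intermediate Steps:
l(Z, U) = -3 - Z
-l((110 - 140)*(388 - 381), -826) = -(-3 - (110 - 140)*(388 - 381)) = -(-3 - (-30)*7) = -(-3 - 1*(-210)) = -(-3 + 210) = -1*207 = -207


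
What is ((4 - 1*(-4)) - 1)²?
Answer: 49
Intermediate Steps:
((4 - 1*(-4)) - 1)² = ((4 + 4) - 1)² = (8 - 1)² = 7² = 49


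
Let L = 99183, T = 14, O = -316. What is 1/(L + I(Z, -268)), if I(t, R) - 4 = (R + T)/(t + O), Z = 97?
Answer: 219/21722207 ≈ 1.0082e-5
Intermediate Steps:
I(t, R) = 4 + (14 + R)/(-316 + t) (I(t, R) = 4 + (R + 14)/(t - 316) = 4 + (14 + R)/(-316 + t))
1/(L + I(Z, -268)) = 1/(99183 + (-1250 - 268 + 4*97)/(-316 + 97)) = 1/(99183 + (-1250 - 268 + 388)/(-219)) = 1/(99183 - 1/219*(-1130)) = 1/(99183 + 1130/219) = 1/(21722207/219) = 219/21722207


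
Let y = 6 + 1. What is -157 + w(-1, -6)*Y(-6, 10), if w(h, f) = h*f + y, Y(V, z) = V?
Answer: -235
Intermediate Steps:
y = 7
w(h, f) = 7 + f*h (w(h, f) = h*f + 7 = f*h + 7 = 7 + f*h)
-157 + w(-1, -6)*Y(-6, 10) = -157 + (7 - 6*(-1))*(-6) = -157 + (7 + 6)*(-6) = -157 + 13*(-6) = -157 - 78 = -235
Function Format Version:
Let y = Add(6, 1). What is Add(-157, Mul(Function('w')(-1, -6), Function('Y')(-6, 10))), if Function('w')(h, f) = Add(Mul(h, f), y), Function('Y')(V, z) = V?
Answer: -235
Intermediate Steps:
y = 7
Function('w')(h, f) = Add(7, Mul(f, h)) (Function('w')(h, f) = Add(Mul(h, f), 7) = Add(Mul(f, h), 7) = Add(7, Mul(f, h)))
Add(-157, Mul(Function('w')(-1, -6), Function('Y')(-6, 10))) = Add(-157, Mul(Add(7, Mul(-6, -1)), -6)) = Add(-157, Mul(Add(7, 6), -6)) = Add(-157, Mul(13, -6)) = Add(-157, -78) = -235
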